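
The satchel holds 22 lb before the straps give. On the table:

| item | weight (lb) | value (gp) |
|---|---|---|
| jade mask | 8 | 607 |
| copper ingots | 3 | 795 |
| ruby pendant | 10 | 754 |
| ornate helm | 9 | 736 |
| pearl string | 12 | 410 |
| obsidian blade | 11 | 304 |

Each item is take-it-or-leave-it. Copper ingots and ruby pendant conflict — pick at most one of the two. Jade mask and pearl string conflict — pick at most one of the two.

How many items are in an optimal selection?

3

The maximum value within 22 lb is 2138.
One optimal bundle: jade mask + copper ingots + ornate helm (20 lb).
Any selection reaching 2138 contains exactly 3 items.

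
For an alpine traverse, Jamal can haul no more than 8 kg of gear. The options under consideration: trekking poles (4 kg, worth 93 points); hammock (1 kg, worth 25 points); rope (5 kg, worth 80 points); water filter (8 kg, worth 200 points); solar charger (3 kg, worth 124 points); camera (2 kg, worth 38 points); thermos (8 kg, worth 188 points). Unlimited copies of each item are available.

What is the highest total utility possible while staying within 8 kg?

298

Density check — solar charger 41.33, hammock 25.00, water filter 25.00 are the best per kg.
Taking 2×hammock + 2×solar charger: 8 kg used, 298 in utility.
No other feasible combination exceeds 298.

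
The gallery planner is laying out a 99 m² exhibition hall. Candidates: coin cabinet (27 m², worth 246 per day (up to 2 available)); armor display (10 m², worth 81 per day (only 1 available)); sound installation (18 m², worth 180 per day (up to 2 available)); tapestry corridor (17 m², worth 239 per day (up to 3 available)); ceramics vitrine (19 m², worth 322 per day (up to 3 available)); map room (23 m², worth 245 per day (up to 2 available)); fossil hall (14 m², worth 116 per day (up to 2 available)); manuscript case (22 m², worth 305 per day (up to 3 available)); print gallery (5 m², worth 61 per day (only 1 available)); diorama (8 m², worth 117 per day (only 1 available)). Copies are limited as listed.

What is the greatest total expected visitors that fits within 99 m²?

Ranking by ratio (expected visitors/m²): ceramics vitrine 16.95, diorama 14.62, tapestry corridor 14.06.
The ratio ordering already packs tightly: 2×tapestry corridor + 3×ceramics vitrine + diorama, 99 m², 1561.

1561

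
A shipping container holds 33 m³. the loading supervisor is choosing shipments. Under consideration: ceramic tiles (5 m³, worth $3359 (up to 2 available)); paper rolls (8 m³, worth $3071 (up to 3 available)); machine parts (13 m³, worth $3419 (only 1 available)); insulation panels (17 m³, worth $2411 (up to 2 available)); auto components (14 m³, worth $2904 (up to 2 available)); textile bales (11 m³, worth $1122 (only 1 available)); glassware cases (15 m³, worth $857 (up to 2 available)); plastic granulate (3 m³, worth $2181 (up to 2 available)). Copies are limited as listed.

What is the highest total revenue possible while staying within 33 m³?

17222

Best packing: 2×ceramic tiles + 2×paper rolls + 2×plastic granulate — 32 m³, 17222 total.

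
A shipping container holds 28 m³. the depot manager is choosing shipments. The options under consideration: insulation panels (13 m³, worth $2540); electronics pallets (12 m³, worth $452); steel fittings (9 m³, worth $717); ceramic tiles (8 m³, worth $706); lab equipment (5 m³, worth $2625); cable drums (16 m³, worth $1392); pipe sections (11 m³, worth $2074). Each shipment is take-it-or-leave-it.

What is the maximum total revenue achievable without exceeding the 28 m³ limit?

Ranking by ratio (revenue/m³): lab equipment 525.00, insulation panels 195.38, pipe sections 188.55.
Greedy by ratio would take insulation panels + ceramic tiles + lab equipment: 26 m³ used, total 5871.
The 8 m³ tied up in ceramic tiles is better spent on steel fittings — total rises to 5882 (27 m³).

5882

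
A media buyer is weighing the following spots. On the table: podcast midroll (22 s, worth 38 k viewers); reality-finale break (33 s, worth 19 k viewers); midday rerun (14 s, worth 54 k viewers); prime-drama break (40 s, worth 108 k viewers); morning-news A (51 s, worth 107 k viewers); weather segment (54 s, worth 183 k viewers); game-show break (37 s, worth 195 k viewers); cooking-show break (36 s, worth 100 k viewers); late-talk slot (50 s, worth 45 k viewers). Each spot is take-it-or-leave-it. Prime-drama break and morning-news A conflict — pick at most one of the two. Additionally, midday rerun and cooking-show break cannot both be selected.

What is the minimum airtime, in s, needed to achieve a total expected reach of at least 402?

105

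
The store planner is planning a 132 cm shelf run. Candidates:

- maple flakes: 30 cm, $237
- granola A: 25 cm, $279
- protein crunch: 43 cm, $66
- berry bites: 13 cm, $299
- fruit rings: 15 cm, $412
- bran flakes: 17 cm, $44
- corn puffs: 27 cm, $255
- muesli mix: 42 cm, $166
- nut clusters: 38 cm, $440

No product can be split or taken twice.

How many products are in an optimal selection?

The maximum weekly sales within 132 cm is 1685.
granola A + berry bites + fruit rings + corn puffs + nut clusters hits 1685 at 118 cm.
Every optimal selection uses 5 products.

5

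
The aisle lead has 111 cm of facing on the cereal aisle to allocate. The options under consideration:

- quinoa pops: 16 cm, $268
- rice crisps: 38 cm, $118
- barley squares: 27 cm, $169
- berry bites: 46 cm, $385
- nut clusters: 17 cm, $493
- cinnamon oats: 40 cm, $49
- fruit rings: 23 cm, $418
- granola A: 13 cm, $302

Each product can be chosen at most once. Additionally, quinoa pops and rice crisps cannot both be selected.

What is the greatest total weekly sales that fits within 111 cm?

1650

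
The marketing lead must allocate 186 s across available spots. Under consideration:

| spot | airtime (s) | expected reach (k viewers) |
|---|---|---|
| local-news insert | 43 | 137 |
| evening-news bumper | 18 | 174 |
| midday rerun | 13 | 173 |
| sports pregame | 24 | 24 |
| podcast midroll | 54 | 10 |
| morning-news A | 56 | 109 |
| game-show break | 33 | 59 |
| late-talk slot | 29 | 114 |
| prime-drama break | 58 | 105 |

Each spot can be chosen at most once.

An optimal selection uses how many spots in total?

Optimal total is 731.
local-news insert + evening-news bumper + midday rerun + sports pregame + morning-news A + late-talk slot hits 731 at 183 s.
Any selection reaching 731 contains exactly 6 spots.

6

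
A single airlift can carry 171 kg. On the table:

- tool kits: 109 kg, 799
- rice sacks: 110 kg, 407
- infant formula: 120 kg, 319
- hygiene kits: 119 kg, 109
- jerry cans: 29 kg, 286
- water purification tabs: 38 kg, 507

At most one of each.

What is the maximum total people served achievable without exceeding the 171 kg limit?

1306

Ranking by ratio (people served/kg): water purification tabs 13.34, jerry cans 9.86, tool kits 7.33, rice sacks 3.70.
A density-first pass picks jerry cans + water purification tabs — 793 at 67 kg.
Replace jerry cans with tool kits: the trade gains 513 net, giving 1306 at 147 kg.
Runner-up tool kits + jerry cans tops out at 1085.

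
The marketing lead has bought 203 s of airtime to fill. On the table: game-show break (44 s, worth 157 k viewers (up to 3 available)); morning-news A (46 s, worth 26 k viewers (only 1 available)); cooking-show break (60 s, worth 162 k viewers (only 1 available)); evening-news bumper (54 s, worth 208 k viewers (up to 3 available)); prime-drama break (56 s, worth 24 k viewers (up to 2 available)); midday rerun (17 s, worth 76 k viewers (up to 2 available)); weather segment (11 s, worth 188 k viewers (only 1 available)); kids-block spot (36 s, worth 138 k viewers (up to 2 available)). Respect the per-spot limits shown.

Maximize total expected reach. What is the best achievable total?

By expected reach per s: weather segment 17.09, midday rerun 4.47, evening-news bumper 3.85 lead.
The ratio heuristic lands on 2×evening-news bumper + 2×midday rerun + weather segment + kids-block spot (894) but leaves 14 s idle.
Dropping kids-block spot frees 36 s; slotting in game-show break (44 s) lifts the total to 913 at 197 s.
That's the maximum — no swap from here does better than 913.

913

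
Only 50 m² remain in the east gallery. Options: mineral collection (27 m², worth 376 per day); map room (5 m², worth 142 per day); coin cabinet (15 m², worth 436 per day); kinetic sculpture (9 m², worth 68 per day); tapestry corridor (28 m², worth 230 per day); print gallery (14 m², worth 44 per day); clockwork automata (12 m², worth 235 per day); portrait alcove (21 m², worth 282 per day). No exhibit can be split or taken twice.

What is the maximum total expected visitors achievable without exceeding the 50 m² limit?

Taking the top-ratio exhibits first gives map room + coin cabinet + kinetic sculpture + clockwork automata for 881 (41 m²).
Replace kinetic sculpture and clockwork automata with mineral collection: the trade gains 73 net, giving 954 at 47 m².

954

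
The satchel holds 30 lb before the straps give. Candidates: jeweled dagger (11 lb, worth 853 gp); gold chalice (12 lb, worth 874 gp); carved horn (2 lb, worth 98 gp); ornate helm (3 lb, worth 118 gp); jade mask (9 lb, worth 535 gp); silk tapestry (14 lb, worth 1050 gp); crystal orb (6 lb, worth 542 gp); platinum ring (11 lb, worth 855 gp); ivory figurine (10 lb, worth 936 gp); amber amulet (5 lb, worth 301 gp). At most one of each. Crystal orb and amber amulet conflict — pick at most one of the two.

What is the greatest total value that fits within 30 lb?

Density check — ivory figurine 93.60, crystal orb 90.33, platinum ring 77.73, jeweled dagger 77.55 are the best per lb.
Taking the top-ratio items first gives carved horn + crystal orb + platinum ring + ivory figurine for 2431 (29 lb).
The 13 lb tied up in carved horn and platinum ring is better spent on silk tapestry — total rises to 2528 (30 lb).

2528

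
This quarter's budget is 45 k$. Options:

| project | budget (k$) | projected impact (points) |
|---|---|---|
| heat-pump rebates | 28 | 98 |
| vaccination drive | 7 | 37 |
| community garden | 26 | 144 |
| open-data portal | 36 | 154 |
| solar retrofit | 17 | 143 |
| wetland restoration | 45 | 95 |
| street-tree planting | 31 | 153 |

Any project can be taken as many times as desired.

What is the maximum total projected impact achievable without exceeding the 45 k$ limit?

323

By projected impact per k$: solar retrofit 8.41, community garden 5.54, vaccination drive 5.29, street-tree planting 4.94 lead.
Taking vaccination drive + 2×solar retrofit: 41 k$ used, 323 in projected impact.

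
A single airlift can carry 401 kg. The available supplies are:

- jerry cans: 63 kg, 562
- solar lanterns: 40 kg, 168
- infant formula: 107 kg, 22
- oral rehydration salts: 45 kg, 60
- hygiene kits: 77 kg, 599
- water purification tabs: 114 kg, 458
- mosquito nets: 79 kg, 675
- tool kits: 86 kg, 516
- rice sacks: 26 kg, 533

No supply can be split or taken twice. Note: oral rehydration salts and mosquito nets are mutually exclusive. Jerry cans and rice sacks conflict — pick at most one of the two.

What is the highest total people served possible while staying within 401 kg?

2781

By people served per kg: rice sacks 20.50, jerry cans 8.92, mosquito nets 8.54, hygiene kits 7.78 lead.
Best packing: hygiene kits + water purification tabs + mosquito nets + tool kits + rice sacks — 382 kg, 2781 total.
No other feasible combination exceeds 2781.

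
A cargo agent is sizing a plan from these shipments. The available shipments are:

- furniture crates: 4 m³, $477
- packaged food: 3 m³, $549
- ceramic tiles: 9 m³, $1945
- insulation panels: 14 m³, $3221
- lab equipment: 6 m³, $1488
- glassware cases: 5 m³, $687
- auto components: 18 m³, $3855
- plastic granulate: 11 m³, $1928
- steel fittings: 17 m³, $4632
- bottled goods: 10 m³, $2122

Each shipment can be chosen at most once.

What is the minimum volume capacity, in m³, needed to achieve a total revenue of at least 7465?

31

Need the lightest bundle worth ≥ 7465.
insulation panels + steel fittings: 7853 revenue at 31 m³.
Below 31 m³ the best achievable stays under 7465.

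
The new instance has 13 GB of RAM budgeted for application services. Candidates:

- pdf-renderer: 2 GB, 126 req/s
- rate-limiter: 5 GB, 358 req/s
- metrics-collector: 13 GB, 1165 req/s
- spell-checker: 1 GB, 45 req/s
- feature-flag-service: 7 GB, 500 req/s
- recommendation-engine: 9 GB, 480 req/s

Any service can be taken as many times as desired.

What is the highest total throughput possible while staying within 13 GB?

Taking metrics-collector: 13 GB used, 1165 in throughput.
That's the maximum — no swap from here does better than 1165.

1165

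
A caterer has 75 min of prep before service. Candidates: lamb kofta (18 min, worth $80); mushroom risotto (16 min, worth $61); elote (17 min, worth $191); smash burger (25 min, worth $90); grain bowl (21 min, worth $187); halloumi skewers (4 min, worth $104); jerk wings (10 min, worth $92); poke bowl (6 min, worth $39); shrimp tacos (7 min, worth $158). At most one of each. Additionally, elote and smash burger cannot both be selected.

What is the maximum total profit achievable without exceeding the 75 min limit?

793

By profit per min: halloumi skewers 26.00, shrimp tacos 22.57, elote 11.24, jerk wings 9.20 lead.
Greedy by ratio would take elote + grain bowl + halloumi skewers + jerk wings + poke bowl + shrimp tacos: 65 min used, total 771.
Dropping poke bowl frees 6 min; slotting in mushroom risotto (16 min) lifts the total to 793 at 75 min.
No other feasible combination exceeds 793.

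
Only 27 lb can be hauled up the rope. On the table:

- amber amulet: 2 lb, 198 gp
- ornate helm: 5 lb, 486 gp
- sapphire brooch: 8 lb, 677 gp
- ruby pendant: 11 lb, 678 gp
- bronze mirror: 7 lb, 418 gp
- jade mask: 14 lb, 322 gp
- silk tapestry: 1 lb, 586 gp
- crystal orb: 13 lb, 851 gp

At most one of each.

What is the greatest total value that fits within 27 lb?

Density check — silk tapestry 586.00, amber amulet 99.00, ornate helm 97.20 are the best per lb.
Best packing: amber amulet + ornate helm + sapphire brooch + ruby pendant + silk tapestry — 27 lb, 2625 total.
Every other selection either busts 27 lb or fails to beat 2625.

2625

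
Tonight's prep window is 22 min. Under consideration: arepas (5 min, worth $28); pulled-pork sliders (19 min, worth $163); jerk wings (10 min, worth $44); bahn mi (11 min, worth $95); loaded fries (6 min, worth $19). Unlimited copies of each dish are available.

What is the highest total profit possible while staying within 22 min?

Taking 2×bahn mi: 22 min used, 190 in profit.
Every other selection either busts 22 min or fails to beat 190.

190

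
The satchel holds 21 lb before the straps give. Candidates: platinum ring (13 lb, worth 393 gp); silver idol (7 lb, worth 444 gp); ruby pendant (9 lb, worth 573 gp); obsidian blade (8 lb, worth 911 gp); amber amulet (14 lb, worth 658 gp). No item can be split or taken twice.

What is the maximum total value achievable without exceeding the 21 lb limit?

Best packing: ruby pendant + obsidian blade — 17 lb, 1484 total.
An exhaustive check of the 32 subsets confirms 1484.

1484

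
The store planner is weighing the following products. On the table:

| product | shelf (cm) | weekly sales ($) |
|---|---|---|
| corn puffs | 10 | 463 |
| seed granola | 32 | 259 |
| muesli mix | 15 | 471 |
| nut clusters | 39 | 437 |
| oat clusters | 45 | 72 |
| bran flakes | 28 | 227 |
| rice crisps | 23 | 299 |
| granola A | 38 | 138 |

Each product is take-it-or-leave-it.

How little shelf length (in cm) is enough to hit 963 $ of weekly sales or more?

48

Look for the lowest-shelf combination reaching 963.
Taking corn puffs + muesli mix + rice crisps gives 1233 (≥ 963) for 48 cm.
Below 48 cm the best achievable stays under 963.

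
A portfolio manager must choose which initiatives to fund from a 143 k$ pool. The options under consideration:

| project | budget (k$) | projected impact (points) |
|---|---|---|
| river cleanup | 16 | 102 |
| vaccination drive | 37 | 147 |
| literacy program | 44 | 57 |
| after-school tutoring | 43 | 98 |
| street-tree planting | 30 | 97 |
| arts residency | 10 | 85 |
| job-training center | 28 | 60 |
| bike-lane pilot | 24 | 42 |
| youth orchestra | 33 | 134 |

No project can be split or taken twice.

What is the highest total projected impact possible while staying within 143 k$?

Ranking by ratio (projected impact/k$): arts residency 8.50, river cleanup 6.38, youth orchestra 4.06, vaccination drive 3.97.
The ratio heuristic lands on river cleanup + vaccination drive + street-tree planting + arts residency + youth orchestra (565) but leaves 17 k$ idle.
The 30 k$ tied up in street-tree planting is better spent on after-school tutoring — total rises to 566 (139 k$).
Every other selection either busts 143 k$ or fails to beat 566.

566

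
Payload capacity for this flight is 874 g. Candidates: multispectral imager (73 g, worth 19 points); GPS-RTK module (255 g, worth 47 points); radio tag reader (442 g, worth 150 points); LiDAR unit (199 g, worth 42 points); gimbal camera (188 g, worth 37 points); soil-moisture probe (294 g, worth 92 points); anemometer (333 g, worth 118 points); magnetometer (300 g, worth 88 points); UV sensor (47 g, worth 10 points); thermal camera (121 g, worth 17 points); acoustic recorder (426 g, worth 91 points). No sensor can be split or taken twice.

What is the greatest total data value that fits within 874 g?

287

Ranking by ratio (data value/g): anemometer 0.35, radio tag reader 0.34, soil-moisture probe 0.31.
Multispectral imager + radio tag reader + anemometer uses 848 of the 874 g and totals 287.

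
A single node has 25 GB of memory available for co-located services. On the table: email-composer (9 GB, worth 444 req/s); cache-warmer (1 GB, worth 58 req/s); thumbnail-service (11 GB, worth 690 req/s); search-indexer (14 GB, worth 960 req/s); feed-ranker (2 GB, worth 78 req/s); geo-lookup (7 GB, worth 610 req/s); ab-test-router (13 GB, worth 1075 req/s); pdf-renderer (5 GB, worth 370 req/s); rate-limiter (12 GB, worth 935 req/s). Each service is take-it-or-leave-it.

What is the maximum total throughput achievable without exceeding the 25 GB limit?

Taking geo-lookup + ab-test-router + pdf-renderer: 25 GB used, 2055 in throughput.

2055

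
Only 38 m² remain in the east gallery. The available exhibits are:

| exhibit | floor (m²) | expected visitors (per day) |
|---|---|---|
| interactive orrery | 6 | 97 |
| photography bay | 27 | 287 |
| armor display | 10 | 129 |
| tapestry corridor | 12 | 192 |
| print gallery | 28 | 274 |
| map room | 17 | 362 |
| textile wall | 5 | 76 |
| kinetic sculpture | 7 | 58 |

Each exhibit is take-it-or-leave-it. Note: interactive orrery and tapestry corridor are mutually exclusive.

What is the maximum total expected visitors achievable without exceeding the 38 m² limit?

Taking interactive orrery + armor display + map room + textile wall: 38 m² used, 664 in expected visitors.
Next best is tapestry corridor + map room + textile wall at 630 (34 m²) — short by 34.

664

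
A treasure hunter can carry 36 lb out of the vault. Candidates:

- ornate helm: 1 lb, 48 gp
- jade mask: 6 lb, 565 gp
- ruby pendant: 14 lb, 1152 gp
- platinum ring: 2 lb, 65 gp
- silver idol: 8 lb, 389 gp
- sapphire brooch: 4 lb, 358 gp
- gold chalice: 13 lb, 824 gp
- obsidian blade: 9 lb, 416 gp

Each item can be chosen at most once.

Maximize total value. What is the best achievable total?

Filling by ratio: ornate helm + jade mask + ruby pendant + platinum ring + silver idol + sapphire brooch for 2577, with 1 lb left unused.
The 12 lb tied up in silver idol and sapphire brooch is better spent on gold chalice — total rises to 2654 (36 lb).

2654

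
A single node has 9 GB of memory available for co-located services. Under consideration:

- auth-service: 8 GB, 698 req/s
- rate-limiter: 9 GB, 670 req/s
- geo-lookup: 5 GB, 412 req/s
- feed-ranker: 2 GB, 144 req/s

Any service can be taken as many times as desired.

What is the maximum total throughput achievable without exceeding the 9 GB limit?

700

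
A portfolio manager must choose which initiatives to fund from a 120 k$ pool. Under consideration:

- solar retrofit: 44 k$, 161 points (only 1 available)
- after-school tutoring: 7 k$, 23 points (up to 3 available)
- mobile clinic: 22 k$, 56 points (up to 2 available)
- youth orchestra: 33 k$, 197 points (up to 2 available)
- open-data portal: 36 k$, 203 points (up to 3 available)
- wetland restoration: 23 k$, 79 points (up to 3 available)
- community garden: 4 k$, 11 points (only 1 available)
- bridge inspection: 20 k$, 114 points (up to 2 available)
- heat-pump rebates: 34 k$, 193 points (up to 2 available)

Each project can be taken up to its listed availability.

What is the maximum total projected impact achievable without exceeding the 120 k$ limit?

By projected impact per k$: youth orchestra 5.97, bridge inspection 5.70, heat-pump rebates 5.68, open-data portal 5.64 lead.
Taking the top-ratio projects first gives 2×after-school tutoring + 2×youth orchestra + 2×bridge inspection for 668 (120 k$).
Dropping 2×after-school tutoring and bridge inspection frees 34 k$; slotting in heat-pump rebates (34 k$) lifts the total to 701 at 120 k$.
That's the maximum — no swap from here does better than 701.

701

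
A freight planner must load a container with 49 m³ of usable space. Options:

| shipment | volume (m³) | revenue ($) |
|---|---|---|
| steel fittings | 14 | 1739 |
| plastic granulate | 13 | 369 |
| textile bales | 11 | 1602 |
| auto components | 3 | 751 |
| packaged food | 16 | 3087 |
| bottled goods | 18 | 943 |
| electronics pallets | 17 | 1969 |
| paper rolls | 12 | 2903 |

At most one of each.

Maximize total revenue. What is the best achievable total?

Taking the top-ratio shipments first gives textile bales + auto components + packaged food + paper rolls for 8343 (42 m³).
The 11 m³ tied up in textile bales is better spent on electronics pallets — total rises to 8710 (48 m³).

8710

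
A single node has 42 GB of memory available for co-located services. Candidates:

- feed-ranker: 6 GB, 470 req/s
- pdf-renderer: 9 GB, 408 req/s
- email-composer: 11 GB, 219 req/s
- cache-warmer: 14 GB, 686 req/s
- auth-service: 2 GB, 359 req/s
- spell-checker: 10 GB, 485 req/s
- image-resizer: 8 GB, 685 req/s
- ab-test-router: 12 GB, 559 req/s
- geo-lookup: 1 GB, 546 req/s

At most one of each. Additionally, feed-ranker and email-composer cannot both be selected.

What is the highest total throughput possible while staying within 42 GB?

3231

Ranking by ratio (throughput/GB): geo-lookup 546.00, auth-service 179.50, image-resizer 85.62, feed-ranker 78.33.
Best packing: feed-ranker + cache-warmer + auth-service + spell-checker + image-resizer + geo-lookup — 41 GB, 3231 total.
Every other selection either busts 42 GB or breaks a pairing rule or fails to beat 3231.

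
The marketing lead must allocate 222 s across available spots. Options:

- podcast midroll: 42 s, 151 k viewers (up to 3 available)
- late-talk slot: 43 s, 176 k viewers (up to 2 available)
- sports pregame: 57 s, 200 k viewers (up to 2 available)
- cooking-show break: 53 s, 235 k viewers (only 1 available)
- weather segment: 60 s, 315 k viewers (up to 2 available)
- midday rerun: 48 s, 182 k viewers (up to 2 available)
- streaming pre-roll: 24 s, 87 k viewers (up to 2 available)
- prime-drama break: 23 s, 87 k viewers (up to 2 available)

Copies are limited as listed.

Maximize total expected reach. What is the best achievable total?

Filling by ratio: late-talk slot + cooking-show break + 2×weather segment for 1041, with 6 s left unused.
The 43 s tied up in late-talk slot is better spent on midday rerun — total rises to 1047 (221 s).
Nothing else within 222 s beats 1047.

1047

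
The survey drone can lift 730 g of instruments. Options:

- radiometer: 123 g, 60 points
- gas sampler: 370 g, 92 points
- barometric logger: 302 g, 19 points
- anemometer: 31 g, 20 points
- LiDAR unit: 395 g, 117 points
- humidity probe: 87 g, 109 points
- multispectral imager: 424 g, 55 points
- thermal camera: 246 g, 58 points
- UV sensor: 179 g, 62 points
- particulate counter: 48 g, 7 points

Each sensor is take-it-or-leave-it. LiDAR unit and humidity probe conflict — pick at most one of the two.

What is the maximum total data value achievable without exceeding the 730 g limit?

316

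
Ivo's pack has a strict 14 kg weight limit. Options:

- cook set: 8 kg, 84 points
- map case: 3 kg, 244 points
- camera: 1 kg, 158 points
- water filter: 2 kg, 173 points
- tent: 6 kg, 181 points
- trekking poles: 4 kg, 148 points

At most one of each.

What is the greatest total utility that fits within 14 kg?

756

Density check — camera 158.00, water filter 86.50, map case 81.33 are the best per kg.
Taking the top-ratio items first gives map case + camera + water filter + trekking poles for 723 (10 kg).
Dropping trekking poles frees 4 kg; slotting in tent (6 kg) lifts the total to 756 at 12 kg.
Next best is map case + camera + tent + trekking poles at 731 (14 kg) — short by 25.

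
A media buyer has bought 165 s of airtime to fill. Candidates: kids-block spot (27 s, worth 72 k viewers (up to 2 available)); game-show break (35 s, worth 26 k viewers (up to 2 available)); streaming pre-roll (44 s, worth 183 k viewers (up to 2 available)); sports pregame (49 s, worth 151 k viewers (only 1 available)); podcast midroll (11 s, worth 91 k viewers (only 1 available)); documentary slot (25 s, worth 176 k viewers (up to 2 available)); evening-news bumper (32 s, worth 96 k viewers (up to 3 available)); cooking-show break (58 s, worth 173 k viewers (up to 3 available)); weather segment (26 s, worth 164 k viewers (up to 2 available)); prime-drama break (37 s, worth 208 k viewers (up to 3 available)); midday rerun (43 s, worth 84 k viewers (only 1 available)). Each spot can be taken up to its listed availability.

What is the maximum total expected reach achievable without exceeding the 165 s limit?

Ranking by ratio (expected reach/s): podcast midroll 8.27, documentary slot 7.04, weather segment 6.31, prime-drama break 5.62.
A density-first pass picks podcast midroll + 2×documentary slot + 2×weather segment + prime-drama break — 979 at 150 s.
Dropping weather segment frees 26 s; slotting in prime-drama break (37 s) lifts the total to 1023 at 161 s.
Every other selection either busts 165 s or exceeds an availability limit or fails to beat 1023.

1023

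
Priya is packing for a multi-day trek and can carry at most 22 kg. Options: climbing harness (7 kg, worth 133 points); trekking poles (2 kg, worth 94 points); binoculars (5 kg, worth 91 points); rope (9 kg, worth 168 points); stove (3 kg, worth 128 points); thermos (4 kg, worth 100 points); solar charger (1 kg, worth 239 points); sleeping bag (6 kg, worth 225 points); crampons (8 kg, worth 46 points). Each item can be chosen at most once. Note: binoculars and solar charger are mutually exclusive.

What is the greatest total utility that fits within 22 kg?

Trekking poles + rope + stove + solar charger + sleeping bag uses 21 of the 22 kg and totals 854.
Next best is trekking poles + rope + thermos + solar charger + sleeping bag at 826 (22 kg) — short by 28.

854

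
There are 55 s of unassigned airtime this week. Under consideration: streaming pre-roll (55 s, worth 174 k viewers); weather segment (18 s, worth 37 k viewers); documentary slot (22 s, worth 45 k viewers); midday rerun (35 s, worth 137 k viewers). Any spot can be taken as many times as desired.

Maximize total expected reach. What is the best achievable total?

Streaming pre-roll uses 55 of the 55 s and totals 174.
No other feasible combination exceeds 174.

174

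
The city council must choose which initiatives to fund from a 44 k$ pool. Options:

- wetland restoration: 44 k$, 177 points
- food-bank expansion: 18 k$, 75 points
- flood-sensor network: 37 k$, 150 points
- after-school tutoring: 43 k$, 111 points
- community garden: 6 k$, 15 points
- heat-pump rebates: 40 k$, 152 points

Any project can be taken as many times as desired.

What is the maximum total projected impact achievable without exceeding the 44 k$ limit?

177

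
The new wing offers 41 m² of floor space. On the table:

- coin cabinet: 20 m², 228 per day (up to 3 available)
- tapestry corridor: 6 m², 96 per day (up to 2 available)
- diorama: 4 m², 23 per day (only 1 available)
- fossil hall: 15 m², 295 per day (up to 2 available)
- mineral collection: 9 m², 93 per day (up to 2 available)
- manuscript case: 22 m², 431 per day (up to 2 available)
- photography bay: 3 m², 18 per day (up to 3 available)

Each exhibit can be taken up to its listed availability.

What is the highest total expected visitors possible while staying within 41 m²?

749

Ranking by ratio (expected visitors/m²): fossil hall 19.67, manuscript case 19.59, tapestry corridor 16.00.
The ratio heuristic lands on tapestry corridor + 2×fossil hall + photography bay (704) but leaves 2 m² idle.
A better packing is diorama + fossil hall + manuscript case: 41 m², total 749.
Nothing else within 41 m² beats 749.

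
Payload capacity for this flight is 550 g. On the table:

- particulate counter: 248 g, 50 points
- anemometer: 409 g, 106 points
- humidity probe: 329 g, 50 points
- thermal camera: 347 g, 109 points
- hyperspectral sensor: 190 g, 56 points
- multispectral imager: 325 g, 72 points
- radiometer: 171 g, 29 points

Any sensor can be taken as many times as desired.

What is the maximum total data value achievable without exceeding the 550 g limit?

165

Best packing: thermal camera + hyperspectral sensor — 537 g, 165 total.
Nothing else within 550 g beats 165.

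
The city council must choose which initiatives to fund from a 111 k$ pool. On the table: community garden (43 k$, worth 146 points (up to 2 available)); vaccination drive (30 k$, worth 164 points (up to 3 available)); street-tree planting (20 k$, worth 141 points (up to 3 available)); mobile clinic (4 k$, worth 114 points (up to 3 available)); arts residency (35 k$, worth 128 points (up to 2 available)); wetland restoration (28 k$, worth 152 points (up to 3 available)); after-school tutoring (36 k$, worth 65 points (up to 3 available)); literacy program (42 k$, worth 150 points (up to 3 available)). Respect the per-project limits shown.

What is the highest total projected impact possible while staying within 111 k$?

940

Density check — mobile clinic 28.50, street-tree planting 7.05, vaccination drive 5.47, wetland restoration 5.43 are the best per k$.
Filling by ratio: vaccination drive + 3×street-tree planting + 3×mobile clinic for 929, with 9 k$ left unused.
The 20 k$ tied up in street-tree planting is better spent on wetland restoration — total rises to 940 (110 k$).
Nothing else within 111 k$ beats 940.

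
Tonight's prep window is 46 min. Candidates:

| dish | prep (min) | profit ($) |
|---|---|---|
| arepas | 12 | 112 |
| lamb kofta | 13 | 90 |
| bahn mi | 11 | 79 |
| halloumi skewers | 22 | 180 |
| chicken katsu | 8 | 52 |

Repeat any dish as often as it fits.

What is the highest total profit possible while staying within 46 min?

404

A density-first pass picks 3×arepas + chicken katsu — 388 at 44 min.
The 20 min tied up in arepas and chicken katsu is better spent on halloumi skewers — total rises to 404 (46 min).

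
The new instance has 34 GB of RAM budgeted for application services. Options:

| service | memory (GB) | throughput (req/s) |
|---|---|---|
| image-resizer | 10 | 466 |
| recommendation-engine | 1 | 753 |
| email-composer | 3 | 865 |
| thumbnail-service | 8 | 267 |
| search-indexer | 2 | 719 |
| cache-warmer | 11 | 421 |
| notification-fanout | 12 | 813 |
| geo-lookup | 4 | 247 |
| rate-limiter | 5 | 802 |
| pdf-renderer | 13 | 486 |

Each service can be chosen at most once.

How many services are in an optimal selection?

6

The maximum throughput within 34 GB is 4418.
One optimal bundle: image-resizer + recommendation-engine + email-composer + search-indexer + notification-fanout + rate-limiter (33 GB).
All optima have 6 services.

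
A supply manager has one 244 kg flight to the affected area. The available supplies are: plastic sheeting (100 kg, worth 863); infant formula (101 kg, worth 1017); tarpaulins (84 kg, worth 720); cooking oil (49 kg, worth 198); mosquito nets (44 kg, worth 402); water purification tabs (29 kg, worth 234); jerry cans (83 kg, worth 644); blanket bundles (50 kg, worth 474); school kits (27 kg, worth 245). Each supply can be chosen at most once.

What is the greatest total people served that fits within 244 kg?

By people served per kg: infant formula 10.07, blanket bundles 9.48, mosquito nets 9.14, school kits 9.07 lead.
A density-first pass picks infant formula + mosquito nets + blanket bundles + school kits — 2138 at 222 kg.
Dropping mosquito nets and blanket bundles frees 94 kg; slotting in tarpaulins + water purification tabs (113 kg) lifts the total to 2216 at 241 kg.
The closest alternative, infant formula + tarpaulins + blanket bundles, reaches only 2211.

2216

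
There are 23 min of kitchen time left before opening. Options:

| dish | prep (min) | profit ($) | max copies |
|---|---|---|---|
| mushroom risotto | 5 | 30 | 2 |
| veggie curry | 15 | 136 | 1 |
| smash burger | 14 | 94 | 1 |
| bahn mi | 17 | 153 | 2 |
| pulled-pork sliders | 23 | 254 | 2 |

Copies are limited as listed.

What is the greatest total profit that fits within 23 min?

Taking pulled-pork sliders: 23 min used, 254 in profit.
Every other selection either busts 23 min or exceeds an availability limit or fails to beat 254.

254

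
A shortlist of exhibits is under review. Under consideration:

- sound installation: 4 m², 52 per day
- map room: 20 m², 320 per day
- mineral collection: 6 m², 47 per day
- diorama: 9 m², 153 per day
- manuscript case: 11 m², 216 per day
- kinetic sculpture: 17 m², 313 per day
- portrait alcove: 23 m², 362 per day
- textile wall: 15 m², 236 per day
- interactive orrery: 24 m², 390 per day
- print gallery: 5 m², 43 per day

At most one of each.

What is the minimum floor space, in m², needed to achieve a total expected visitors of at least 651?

37

Need the lightest bundle worth ≥ 651.
diorama + manuscript case + kinetic sculpture: 682 expected visitors at 37 m².
Any bundle with less than 37 m² falls short of 651.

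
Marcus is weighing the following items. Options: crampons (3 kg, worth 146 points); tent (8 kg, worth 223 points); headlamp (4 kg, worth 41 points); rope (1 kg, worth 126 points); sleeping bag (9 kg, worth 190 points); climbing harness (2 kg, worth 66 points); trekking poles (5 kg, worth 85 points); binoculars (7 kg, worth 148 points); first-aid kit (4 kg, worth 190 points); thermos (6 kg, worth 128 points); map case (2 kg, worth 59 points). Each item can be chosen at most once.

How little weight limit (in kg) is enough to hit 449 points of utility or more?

Need the lightest bundle worth ≥ 449.
Taking crampons + rope + first-aid kit gives 462 (≥ 449) for 8 kg.
No combination under 8 kg hits 449.

8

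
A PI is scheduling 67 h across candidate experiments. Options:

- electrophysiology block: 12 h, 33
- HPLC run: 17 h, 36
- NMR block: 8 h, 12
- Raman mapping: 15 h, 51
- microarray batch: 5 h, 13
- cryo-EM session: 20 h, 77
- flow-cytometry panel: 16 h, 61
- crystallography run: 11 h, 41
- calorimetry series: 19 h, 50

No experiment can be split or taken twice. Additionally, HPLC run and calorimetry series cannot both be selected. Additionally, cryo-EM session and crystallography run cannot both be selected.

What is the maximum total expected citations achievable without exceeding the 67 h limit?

222

By expected citations per h: cryo-EM session 3.85, flow-cytometry panel 3.81, crystallography run 3.73, Raman mapping 3.40 lead.
Taking electrophysiology block + Raman mapping + cryo-EM session + flow-cytometry panel: 63 h used, 222 in expected citations.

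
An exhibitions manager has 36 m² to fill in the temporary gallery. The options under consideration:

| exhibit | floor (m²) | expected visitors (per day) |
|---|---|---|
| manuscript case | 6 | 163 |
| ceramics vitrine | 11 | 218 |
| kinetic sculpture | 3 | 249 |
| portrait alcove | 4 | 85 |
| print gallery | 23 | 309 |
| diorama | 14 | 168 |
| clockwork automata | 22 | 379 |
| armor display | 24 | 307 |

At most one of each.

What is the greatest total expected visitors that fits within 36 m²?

Density check — kinetic sculpture 83.00, manuscript case 27.17, portrait alcove 21.25 are the best per m².
Taking the top-ratio exhibits first gives manuscript case + ceramics vitrine + kinetic sculpture + portrait alcove for 715 (24 m²).
The 11 m² tied up in ceramics vitrine is better spent on clockwork automata — total rises to 876 (35 m²).
Nothing else within 36 m² beats 876.

876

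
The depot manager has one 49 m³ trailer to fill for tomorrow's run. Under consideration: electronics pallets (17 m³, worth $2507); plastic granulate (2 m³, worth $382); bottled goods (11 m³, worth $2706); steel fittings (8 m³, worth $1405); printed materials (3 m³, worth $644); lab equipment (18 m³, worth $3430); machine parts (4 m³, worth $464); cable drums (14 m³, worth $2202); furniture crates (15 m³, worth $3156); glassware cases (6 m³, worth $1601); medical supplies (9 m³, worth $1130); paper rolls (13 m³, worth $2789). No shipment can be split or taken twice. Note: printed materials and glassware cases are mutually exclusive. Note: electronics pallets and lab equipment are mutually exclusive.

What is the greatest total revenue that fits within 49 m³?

10716

Density check — glassware cases 266.83, bottled goods 246.00, printed materials 214.67, paper rolls 214.54 are the best per m³.
Taking bottled goods + machine parts + furniture crates + glassware cases + paper rolls: 49 m³ used, 10716 in revenue.
Next best is plastic granulate + bottled goods + furniture crates + glassware cases + paper rolls at 10634 (47 m³) — short by 82.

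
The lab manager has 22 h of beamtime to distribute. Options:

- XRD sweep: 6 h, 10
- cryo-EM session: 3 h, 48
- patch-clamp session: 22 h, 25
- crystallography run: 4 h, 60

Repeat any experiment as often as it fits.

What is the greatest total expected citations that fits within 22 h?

348

Taking the top-ratio experiments first gives 7×cryo-EM session for 336 (21 h).
The 3 h tied up in cryo-EM session is better spent on crystallography run — total rises to 348 (22 h).
No other feasible combination exceeds 348.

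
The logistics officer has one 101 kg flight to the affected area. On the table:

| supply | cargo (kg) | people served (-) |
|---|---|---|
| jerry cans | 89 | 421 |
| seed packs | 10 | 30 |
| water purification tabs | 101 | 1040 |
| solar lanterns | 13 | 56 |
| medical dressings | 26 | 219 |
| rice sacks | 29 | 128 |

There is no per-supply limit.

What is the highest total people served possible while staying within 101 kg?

1040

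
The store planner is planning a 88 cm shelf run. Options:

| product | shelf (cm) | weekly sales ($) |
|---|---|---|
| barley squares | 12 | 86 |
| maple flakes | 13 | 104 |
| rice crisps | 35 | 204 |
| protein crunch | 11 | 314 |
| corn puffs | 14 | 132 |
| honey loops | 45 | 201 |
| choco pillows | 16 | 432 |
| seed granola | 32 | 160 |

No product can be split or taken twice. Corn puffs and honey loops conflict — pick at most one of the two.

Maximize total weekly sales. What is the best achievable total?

1168

Taking the top-ratio products first gives barley squares + maple flakes + protein crunch + corn puffs + choco pillows for 1068 (66 cm).
The 13 cm tied up in maple flakes is better spent on rice crisps — total rises to 1168 (88 cm).
That's the maximum — no feasible swap from here does better than 1168.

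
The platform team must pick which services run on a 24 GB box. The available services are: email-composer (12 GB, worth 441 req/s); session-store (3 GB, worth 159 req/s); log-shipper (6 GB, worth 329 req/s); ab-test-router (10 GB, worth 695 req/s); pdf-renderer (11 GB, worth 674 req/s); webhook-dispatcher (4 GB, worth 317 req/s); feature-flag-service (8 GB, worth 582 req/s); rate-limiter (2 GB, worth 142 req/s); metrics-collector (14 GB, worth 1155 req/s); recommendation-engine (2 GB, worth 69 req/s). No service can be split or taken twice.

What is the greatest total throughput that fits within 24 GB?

Filling by ratio: session-store + webhook-dispatcher + rate-limiter + metrics-collector for 1773, with 1 GB left unused.
The 7 GB tied up in session-store and webhook-dispatcher is better spent on feature-flag-service — total rises to 1879 (24 GB).
That's the maximum — no swap from here does better than 1879.

1879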